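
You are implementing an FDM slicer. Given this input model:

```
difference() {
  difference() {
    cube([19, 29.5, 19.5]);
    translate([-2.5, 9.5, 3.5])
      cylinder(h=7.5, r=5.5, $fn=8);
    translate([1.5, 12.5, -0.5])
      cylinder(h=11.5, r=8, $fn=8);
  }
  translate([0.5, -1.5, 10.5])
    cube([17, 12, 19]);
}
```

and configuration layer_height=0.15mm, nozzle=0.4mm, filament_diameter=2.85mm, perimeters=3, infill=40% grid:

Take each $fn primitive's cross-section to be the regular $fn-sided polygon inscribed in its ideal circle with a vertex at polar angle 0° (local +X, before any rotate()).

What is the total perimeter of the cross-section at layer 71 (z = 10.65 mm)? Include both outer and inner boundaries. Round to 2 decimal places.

At z = 10.65 mm: the cube is present — its section is the full 19×29.5 rectangle (perimeter 97.00 mm); the cylinder at (-2.5, 9.5): section is a regular 8-gon, circumradius r=5.5 (perimeter = 2·8·5.500·sin(180°/8) = 33.68 mm); the r=8 cylinder at (1.5, 12.5) gives a regular 8-gon of circumradius 8 (constant along its height) (perimeter = 2·8·8.000·sin(180°/8) = 48.98 mm); Taking the first minus the rest: starting from the 19×29.5 cube, the r=5.5 cylinder at (-2.5, 9.5) partially overlaps it — only the 17.87 mm² overlap (of its 85.56 mm²) is removed, clipping the outline; the r=8 cylinder at (1.5, 12.5) partially overlaps it — only the 95.71 mm² overlap (of its 181.02 mm²) is removed, clipping the outline — boundary = 109.90 mm; the cube at (0.5, -1.5) is present — its section is the full 17×12 rectangle (perimeter 58.00 mm); Taking the first minus the rest: starting from the result so far, the 17×12 cube at (0.5, -1.5) partially overlaps it — only the 142.62 mm² overlap (of its 204.00 mm²) is removed, clipping the outline — boundary = 105.97 mm. Overall, the cross-section has 2 separate islands. Total boundary length (outer) = 105.97 mm.

105.97 mm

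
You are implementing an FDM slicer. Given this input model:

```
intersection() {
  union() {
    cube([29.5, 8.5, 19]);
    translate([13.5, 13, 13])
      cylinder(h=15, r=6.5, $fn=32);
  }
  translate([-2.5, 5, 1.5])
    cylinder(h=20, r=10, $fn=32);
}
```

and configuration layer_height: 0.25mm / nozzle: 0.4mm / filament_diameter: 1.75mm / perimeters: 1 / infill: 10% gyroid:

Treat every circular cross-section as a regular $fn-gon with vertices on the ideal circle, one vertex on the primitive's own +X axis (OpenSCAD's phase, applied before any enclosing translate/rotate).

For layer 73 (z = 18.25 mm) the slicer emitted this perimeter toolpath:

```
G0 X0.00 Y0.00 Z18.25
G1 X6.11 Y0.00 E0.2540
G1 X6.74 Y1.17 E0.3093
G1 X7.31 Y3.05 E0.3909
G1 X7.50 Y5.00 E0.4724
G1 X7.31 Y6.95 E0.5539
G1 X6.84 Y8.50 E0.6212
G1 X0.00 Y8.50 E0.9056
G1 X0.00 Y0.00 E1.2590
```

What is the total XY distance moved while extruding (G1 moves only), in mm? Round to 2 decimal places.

Sum the Euclidean lengths of each G1 segment: total = 30.28 mm.

30.28 mm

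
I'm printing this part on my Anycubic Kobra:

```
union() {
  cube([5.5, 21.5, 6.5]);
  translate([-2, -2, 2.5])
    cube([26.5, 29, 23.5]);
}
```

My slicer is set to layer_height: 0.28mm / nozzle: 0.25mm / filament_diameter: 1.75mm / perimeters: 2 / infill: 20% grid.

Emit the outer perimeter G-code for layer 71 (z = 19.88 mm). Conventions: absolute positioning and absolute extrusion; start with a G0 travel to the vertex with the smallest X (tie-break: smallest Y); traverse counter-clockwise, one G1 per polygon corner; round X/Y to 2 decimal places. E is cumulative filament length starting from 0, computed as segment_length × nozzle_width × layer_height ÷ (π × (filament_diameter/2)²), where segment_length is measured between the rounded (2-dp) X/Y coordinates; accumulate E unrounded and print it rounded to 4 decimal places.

G0 X-2.00 Y-2.00 Z19.88
G1 X24.50 Y-2.00 E0.7712
G1 X24.50 Y27.00 E1.6152
G1 X-2.00 Y27.00 E2.3864
G1 X-2.00 Y-2.00 E3.2304

At z = 19.88 mm: the cube does not reach this height (z outside [0, 6.5]); the cube at (-2, -2) (footprint 26.5×29) is included at this height; Merging all regions: only the 26.5×29 cube at (-2, -2) is present, so the union is just that shape — 1 connected region. The outline is a single polygon with 4 vertices. Extrusion per mm of travel: 0.25 × 0.28 / (π × 0.875²) = 0.029103. Accumulating E over each segment gives final E = 3.2304.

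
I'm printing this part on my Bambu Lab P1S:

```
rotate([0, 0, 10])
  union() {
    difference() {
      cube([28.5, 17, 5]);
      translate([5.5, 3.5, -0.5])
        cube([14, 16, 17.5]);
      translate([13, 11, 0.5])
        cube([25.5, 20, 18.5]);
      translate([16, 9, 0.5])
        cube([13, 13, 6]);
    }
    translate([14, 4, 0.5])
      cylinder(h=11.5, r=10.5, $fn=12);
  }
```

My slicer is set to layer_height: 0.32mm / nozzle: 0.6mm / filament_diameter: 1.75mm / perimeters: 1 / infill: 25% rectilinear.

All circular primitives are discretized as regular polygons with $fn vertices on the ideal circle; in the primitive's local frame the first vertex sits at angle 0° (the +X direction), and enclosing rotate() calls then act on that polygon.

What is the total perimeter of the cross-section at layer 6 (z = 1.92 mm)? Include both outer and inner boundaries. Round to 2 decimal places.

99.13 mm

At z = 1.92 mm: the 28.5×17 cube contributes its full rectangle (perimeter 91.00 mm); the cube at (5.5, 3.5) (footprint 14×16) is included at this height (perimeter 60.00 mm); the cube at (13, 11) (footprint 25.5×20) is included at this height (perimeter 91.00 mm); the cube at (16, 9) is present — its section is the full 13×13 rectangle (perimeter 52.00 mm); Taking the first minus the rest: starting from the 28.5×17 cube, the 14×16 cube at (5.5, 3.5) partially overlaps it — only the 189.00 mm² overlap (of its 224.00 mm²) is removed, clipping the outline; the 25.5×20 cube at (13, 11) partially overlaps it — only the 54.00 mm² overlap (of its 510.00 mm²) is removed, clipping the outline; the 13×13 cube at (16, 9) partially overlaps it — only the 18.00 mm² overlap (of its 169.00 mm²) is removed, clipping the outline — boundary = 102.00 mm; the r=10.5 cylinder at (14, 4) gives a regular 12-gon of circumradius 10.5 (constant along its height) (perimeter = 2·12·10.500·sin(180°/12) = 65.22 mm); Taking the union: the regions partially overlap (shared area 101.35 mm²), so the edge portions inside another operand are dropped and the merged outline is re-measured after clipping — boundary = 99.13 mm; (whole slice rotated 10° about Z — lengths, areas and connectivity unchanged). Overall, the cross-section is a single solid region. Total boundary length (outer) = 99.13 mm.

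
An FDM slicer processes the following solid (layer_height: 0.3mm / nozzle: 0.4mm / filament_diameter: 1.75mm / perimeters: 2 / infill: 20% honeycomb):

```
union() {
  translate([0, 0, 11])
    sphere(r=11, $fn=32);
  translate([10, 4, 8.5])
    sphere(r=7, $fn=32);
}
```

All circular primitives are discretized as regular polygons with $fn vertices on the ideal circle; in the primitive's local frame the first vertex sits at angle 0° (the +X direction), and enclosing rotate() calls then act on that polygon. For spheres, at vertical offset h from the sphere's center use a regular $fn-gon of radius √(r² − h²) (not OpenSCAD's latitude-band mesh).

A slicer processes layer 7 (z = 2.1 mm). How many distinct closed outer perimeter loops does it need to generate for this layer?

At z = 2.1 mm: the sphere: section is a regular 32-gon, circumradius = √(r²−h²) = √(11²−8.9²) = 6.465; the r=7 sphere at (10, 4) slices to a regular 32-gon of circumradius 2.835 (√(r²−h²) with h=6.4 from center); Merging all regions: the 2 present regions are separate (no shared area or edge), so areas and boundary lengths simply add and each stays a separate island — 2 connected regions. The result has 2 disconnected regions.

2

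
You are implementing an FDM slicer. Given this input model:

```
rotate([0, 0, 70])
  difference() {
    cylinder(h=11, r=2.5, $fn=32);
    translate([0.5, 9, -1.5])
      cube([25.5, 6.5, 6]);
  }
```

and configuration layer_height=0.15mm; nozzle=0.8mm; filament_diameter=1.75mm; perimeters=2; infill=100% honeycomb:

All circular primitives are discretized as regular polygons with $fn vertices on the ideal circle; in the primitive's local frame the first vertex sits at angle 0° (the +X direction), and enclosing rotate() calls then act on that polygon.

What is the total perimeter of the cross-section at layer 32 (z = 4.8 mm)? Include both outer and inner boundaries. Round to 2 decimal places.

15.68 mm

At z = 4.8 mm: the cylinder: section is a regular 32-gon, circumradius r=2.5 (perimeter = 2·32·2.500·sin(180°/32) = 15.68 mm); the cube at (0.5, 9) does not reach this height (z outside [-1.5, 4.5]); After the difference (first − rest): none of the subtracted shapes is present at this height, so the r=2.5 cylinder is unchanged — boundary = 15.68 mm; (whole slice rotated 70° about Z — lengths, areas and connectivity unchanged). Overall, the cross-section is a single solid region. Total boundary length (outer) = 15.68 mm.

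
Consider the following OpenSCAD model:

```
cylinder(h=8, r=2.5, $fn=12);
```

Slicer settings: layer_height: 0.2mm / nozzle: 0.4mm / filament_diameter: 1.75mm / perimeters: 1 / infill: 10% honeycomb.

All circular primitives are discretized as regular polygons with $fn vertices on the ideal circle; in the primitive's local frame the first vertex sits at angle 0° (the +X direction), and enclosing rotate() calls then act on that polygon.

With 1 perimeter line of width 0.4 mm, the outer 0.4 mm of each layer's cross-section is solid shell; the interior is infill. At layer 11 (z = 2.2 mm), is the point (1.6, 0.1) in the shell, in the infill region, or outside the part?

At z = 2.2 mm: the r=2.5 cylinder contributes a regular 12-gon of circumradius 2.5. Overall, the cross-section is a single solid region. The nearest boundary edge runs (2.50, 0.00)→(2.17, 1.25); distance from the point to it = 0.84 mm. The point is inside the cross-section and 0.84 mm from the nearest boundary — more than the 0.4 mm shell width (1 × 0.4), so it's in the infill interior.

infill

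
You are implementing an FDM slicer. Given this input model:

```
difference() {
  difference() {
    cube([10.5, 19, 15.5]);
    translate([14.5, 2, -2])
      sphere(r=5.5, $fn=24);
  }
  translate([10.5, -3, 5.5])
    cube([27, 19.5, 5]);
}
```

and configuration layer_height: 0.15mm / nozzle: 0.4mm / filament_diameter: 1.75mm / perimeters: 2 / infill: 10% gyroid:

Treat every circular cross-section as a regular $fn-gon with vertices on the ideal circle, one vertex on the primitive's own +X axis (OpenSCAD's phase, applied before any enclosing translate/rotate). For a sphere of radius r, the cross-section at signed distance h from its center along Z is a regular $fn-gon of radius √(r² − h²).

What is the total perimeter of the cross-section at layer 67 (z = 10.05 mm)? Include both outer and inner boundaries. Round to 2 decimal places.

At z = 10.05 mm: the 10.5×19 cube contributes its full rectangle (perimeter 59.00 mm); the sphere at (14.5, 2) does not reach this height (|z−center|=12.050 > r=5.5); Taking the first minus the rest: none of the subtracted shapes is present at this height, so the 10.5×19 cube is unchanged — boundary = 59.00 mm; the cube at (10.5, -3) is present — its section is the full 27×19.5 rectangle (perimeter 93.00 mm); Subtracting the remaining from the first: starting from the result so far, the 27×19.5 cube at (10.5, -3) misses the remaining region (no effect) — boundary = 59.00 mm. Overall, the cross-section is a single solid region. Total boundary length (outer) = 59.00 mm.

59.00 mm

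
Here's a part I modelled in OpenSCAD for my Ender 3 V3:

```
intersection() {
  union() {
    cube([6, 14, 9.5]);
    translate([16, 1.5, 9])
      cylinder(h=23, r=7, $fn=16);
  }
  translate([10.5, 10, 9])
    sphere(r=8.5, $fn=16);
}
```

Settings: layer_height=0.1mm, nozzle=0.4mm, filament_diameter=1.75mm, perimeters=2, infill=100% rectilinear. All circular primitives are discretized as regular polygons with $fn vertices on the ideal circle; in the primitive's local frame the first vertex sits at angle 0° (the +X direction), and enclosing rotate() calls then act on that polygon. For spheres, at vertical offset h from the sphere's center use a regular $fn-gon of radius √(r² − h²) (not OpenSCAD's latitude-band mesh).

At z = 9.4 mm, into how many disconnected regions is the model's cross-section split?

2

At z = 9.4 mm: the 6×14 cube contributes its full rectangle; the cylinder at (16, 1.5): section is a regular 16-gon, circumradius r=7; Merging all regions: the 2 present regions are separate (no shared area or edge), so areas and boundary lengths simply add and each stays a separate island — 2 connected regions; the r=8.5 sphere at (10.5, 10) contributes a regular 16-gon of circumradius √(8.5²−0.4²) = 8.491; Taking the intersection: the r=8.5 sphere at (10.5, 10) partially overlaps that combined region; clipping to the common part keeps 74.33 mm² — 2 connected regions. The result has 2 disconnected regions.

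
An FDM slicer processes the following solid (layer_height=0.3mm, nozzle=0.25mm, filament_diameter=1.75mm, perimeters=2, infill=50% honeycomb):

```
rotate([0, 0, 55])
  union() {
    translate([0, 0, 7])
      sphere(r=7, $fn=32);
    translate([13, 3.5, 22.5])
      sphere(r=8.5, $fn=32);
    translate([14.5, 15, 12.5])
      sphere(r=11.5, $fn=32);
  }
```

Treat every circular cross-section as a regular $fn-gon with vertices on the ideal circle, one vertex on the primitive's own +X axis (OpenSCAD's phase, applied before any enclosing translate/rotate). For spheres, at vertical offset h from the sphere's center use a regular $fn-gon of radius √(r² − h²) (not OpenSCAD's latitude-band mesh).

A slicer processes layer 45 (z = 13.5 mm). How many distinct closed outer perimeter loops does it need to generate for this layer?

At z = 13.5 mm: the r=7 sphere contributes a regular 32-gon of circumradius √(7²−6.5²) = 2.598; the sphere at (13, 3.5) is absent (|z−center|=9.000 > r=8.5); the sphere at (14.5, 15): section is a regular 32-gon, circumradius = √(r²−h²) = √(11.5²−1²) = 11.456; Taking the union: the 2 present regions are separate (no shared area or edge), so areas and boundary lengths simply add and each stays a separate island — 2 connected regions; (whole slice rotated 55° about Z — lengths, areas and connectivity unchanged). The result has 2 disconnected regions.

2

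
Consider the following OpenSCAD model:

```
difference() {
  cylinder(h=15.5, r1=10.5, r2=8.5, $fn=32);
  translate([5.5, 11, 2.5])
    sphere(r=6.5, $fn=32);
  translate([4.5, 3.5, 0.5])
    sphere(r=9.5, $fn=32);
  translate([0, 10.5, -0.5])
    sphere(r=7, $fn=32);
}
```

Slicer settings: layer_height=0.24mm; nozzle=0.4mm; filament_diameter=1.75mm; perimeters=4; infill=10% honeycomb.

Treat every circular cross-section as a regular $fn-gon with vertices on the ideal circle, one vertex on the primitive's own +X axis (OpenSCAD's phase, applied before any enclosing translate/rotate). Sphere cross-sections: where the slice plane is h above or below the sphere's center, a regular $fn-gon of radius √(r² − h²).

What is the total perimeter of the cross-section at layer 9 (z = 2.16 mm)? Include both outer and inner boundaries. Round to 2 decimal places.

61.48 mm

At z = 2.16 mm: the cone contributes a regular 32-gon of circumradius 10.221 (interpolated between r1=10.5 and r2=8.5 at t=0.139) (perimeter = 2·32·10.221·sin(180°/32) = 64.12 mm); the r=6.5 sphere at (5.5, 11) contributes a regular 32-gon of circumradius √(6.5²−0.34²) = 6.491 (perimeter = 2·32·6.491·sin(180°/32) = 40.72 mm); the r=9.5 sphere at (4.5, 3.5) slices to a regular 32-gon of circumradius 9.354 (√(r²−h²) with h=1.66 from center) (perimeter = 2·32·9.354·sin(180°/32) = 58.68 mm); the r=7 sphere at (0, 10.5) contributes a regular 32-gon of circumradius √(7²−2.66²) = 6.475 (perimeter = 2·32·6.475·sin(180°/32) = 40.62 mm); Taking the first minus the rest: starting from the cone, the r=6.5 sphere at (5.5, 11) partially overlaps it — only the 32.41 mm² overlap (of its 131.52 mm²) is removed, clipping the outline; the r=9.5 sphere at (4.5, 3.5) partially overlaps it — only the 156.23 mm² overlap (of its 273.11 mm²) is removed, clipping the outline; the r=7 sphere at (0, 10.5) partially overlaps it — only the 5.70 mm² overlap (of its 130.86 mm²) is removed, clipping the outline — boundary = 61.48 mm. Overall, the cross-section is a single solid region. Total boundary length (outer) = 61.48 mm.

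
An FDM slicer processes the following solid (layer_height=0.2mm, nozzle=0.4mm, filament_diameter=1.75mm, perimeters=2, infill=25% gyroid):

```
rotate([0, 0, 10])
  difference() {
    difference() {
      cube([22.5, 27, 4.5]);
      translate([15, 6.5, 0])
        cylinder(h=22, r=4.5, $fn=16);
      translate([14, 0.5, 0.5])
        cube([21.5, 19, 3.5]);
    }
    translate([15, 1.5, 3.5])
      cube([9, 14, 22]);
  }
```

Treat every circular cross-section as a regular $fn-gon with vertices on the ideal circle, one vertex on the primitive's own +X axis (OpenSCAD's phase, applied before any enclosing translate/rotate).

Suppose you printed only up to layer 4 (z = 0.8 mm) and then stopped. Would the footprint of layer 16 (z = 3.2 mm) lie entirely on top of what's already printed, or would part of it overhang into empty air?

entirely on top

Compare the two slices. At z = 0.8: the cube (footprint 22.5×27) is included at this height (area 607.50 mm²); the r=4.5 cylinder at (15, 6.5) gives a regular 16-gon of circumradius 4.5 (constant along its height) (area = (16/2)·4.500²·sin(360°/16) = 61.99 mm²); the cube at (14, 0.5) (footprint 21.5×19) is included at this height (area 408.50 mm²); Taking the first minus the rest: starting from the 22.5×27 cube (607.50 mm²), the r=4.5 cylinder at (15, 6.5) lies wholly inside it (removes its full 61.99 mm² and its 28.09 mm outline becomes a hole wall); the 21.5×19 cube at (14, 0.5) partially overlaps it — only the 121.70 mm² overlap (of its 408.50 mm²) is removed, clipping the outline — area = 423.80 mm²; the cube at (15, 1.5) is absent (z outside [3.5, 25.5]); Taking the first minus the rest: none of the subtracted shapes is present at this height, so that combined region is unchanged — area = 423.80 mm²; (whole slice rotated 10° about Z — lengths, areas and connectivity unchanged). At z = 3.2: the cube is present — its section is the full 22.5×27 rectangle (area 607.50 mm²); the cylinder at (15, 6.5): section is a regular 16-gon, circumradius r=4.5 (area = (16/2)·4.500²·sin(360°/16) = 61.99 mm²); the cube at (14, 0.5) (footprint 21.5×19) is included at this height (area 408.50 mm²); Taking the first minus the rest: starting from the 22.5×27 cube (607.50 mm²), the r=4.5 cylinder at (15, 6.5) lies wholly inside it (removes its full 61.99 mm² and its 28.09 mm outline becomes a hole wall); the 21.5×19 cube at (14, 0.5) partially overlaps it — only the 121.70 mm² overlap (of its 408.50 mm²) is removed, clipping the outline — area = 423.80 mm²; the cube at (15, 1.5) is not intersected at this z (z outside [3.5, 25.5]); Subtracting the remaining from the first: none of the subtracted shapes is present at this height, so the result so far is unchanged — area = 423.80 mm²; (rotated 10° about Z; rotation is an isometry so areas/perimeters/island counts are preserved). Checking containment: the cross-section at z = 3.2 is a subset of the cross-section at z = 0.8.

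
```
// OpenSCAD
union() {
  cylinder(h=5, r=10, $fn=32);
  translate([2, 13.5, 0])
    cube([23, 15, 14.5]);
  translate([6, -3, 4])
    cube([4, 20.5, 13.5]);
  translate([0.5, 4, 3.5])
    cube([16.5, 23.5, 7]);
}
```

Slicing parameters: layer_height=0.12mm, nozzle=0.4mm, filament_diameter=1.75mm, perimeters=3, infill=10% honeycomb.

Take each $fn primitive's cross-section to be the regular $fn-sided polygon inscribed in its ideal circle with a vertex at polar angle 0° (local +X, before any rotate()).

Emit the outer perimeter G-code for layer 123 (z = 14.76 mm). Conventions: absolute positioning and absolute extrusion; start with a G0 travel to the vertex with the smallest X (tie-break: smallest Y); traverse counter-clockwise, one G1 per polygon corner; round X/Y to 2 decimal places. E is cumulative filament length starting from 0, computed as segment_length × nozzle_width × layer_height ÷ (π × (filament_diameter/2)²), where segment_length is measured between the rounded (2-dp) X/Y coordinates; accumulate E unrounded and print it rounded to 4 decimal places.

At z = 14.76 mm: the cylinder is not intersected at this z (z outside [0, 5]); the cube at (2, 13.5) does not reach this height (z outside [0, 14.5]); the 4×20.5 cube at (6, -3) contributes its full rectangle; the cube at (0.5, 4) is not intersected at this z (z outside [3.5, 10.5]); Merging all regions: only the 4×20.5 cube at (6, -3) is present, so the union is just that shape — 1 connected region. The outline is a single polygon with 4 vertices. Extrusion per mm of travel: 0.4 × 0.12 / (π × 0.875²) = 0.019956. Accumulating E over each segment gives final E = 0.9778.

G0 X6.00 Y-3.00 Z14.76
G1 X10.00 Y-3.00 E0.0798
G1 X10.00 Y17.50 E0.4889
G1 X6.00 Y17.50 E0.5687
G1 X6.00 Y-3.00 E0.9778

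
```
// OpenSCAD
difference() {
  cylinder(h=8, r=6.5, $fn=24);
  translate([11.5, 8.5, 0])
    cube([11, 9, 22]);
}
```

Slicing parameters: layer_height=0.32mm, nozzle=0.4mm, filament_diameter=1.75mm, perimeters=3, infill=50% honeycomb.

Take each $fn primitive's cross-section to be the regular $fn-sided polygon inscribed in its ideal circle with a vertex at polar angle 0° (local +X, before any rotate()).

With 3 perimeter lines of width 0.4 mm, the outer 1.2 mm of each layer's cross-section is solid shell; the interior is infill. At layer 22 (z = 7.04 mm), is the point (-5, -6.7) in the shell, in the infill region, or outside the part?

outside

At z = 7.04 mm: the cylinder: section is a regular 24-gon, circumradius r=6.5; the cube at (11.5, 8.5) is present — its section is the full 11×9 rectangle; Taking the first minus the rest: starting from the r=6.5 cylinder, the 11×9 cube at (11.5, 8.5) misses the remaining region (no effect) — 1 connected region. Overall, the cross-section is a single solid region. The nearest boundary edge runs (-3.25, -5.63)→(-4.60, -4.60); distance from the point to it = 1.91 mm. The point is not inside any of the regions above, so it lies outside the cross-section (1.91 mm from the nearest boundary).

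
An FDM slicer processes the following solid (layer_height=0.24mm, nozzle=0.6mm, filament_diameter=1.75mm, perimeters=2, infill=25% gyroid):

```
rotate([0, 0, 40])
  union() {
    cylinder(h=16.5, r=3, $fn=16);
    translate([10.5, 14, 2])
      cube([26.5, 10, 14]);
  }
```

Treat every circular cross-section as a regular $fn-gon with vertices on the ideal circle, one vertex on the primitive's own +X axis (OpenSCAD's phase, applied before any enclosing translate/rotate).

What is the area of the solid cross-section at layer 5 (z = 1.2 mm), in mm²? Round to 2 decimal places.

At z = 1.2 mm: the cylinder: section is a regular 16-gon, circumradius r=3 (area = (16/2)·3.000²·sin(360°/16) = 27.55 mm²); the cube at (10.5, 14) is not intersected at this z (z outside [2, 16]); Merging all regions: only the r=3 cylinder is present, so the union is just that shape — area = 27.55 mm²; (whole slice rotated 40° about Z — lengths, areas and connectivity unchanged). Overall, the cross-section is a single solid region. Net area = 27.55 mm².

27.55 mm²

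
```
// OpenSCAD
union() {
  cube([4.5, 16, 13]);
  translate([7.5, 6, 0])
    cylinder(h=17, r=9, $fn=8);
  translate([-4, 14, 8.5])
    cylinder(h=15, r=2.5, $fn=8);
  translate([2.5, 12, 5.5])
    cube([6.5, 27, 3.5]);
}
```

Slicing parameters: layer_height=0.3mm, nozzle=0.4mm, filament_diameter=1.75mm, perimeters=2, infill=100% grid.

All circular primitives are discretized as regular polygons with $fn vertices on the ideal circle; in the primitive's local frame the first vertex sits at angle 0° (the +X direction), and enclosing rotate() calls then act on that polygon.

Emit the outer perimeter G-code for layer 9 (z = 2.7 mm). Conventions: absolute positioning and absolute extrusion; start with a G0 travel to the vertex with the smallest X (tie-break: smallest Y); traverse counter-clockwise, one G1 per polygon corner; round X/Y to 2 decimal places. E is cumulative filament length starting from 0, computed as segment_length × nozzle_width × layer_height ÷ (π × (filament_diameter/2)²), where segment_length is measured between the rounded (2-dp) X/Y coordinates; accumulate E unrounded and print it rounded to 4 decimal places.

At z = 2.7 mm: the cube (footprint 4.5×16) is included at this height; the r=9 cylinder at (7.5, 6) gives a regular 8-gon of circumradius 9 (constant along its height); the cylinder at (-4, 14) is absent (z outside [8.5, 23.5]); the cube at (2.5, 12) is not intersected at this z (z outside [5.5, 9]); Taking the union: the regions partially overlap (shared area 55.25 mm²), so overlapping operands fuse into one piece — 1 connected region. The outline is a single polygon with 14 vertices. Extrusion per mm of travel: 0.4 × 0.3 / (π × 0.875²) = 0.049890. Accumulating E over each segment gives final E = 3.1128.

G0 X-1.50 Y6.00 Z2.70
G1 X0.00 Y2.38 E0.1955
G1 X0.00 Y0.00 E0.3142
G1 X0.99 Y0.00 E0.3636
G1 X1.14 Y-0.36 E0.3831
G1 X7.50 Y-3.00 E0.7266
G1 X13.86 Y-0.36 E1.0702
G1 X16.50 Y6.00 E1.4137
G1 X13.86 Y12.36 E1.7573
G1 X7.50 Y15.00 E2.1008
G1 X4.50 Y13.76 E2.2628
G1 X4.50 Y16.00 E2.3745
G1 X0.00 Y16.00 E2.5991
G1 X0.00 Y9.62 E2.9174
G1 X-1.50 Y6.00 E3.1128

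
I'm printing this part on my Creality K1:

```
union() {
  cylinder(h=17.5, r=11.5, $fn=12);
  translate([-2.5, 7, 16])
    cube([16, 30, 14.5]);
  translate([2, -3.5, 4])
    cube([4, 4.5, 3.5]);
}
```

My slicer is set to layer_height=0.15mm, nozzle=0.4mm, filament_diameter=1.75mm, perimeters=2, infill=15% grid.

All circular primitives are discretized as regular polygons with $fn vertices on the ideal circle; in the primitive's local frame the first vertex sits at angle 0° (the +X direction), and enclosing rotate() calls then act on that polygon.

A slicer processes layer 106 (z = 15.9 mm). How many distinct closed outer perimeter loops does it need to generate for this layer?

1

At z = 15.9 mm: the r=11.5 cylinder contributes a regular 12-gon of circumradius 11.5; the cube at (-2.5, 7) is not intersected at this z (z outside [16, 30.5]); the cube at (2, -3.5) is not intersected at this z (z outside [4, 7.5]); Combining (union): only the r=11.5 cylinder is present, so the union is just that shape — 1 connected region. The result has 1 disconnected region.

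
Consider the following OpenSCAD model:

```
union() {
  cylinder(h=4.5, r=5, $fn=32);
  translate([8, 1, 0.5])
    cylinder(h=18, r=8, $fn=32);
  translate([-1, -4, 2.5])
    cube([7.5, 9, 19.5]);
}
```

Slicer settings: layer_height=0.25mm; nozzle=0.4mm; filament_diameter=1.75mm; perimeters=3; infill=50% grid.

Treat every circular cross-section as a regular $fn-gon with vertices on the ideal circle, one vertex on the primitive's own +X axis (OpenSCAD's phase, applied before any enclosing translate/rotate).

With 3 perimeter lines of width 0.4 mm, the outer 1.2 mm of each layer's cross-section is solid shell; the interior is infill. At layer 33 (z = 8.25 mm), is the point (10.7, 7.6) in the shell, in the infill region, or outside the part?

At z = 8.25 mm: the cylinder is absent (z outside [0, 4.5]); the r=8 cylinder at (8, 1) contributes a regular 32-gon of circumradius 8; the cube at (-1, -4) is present — its section is the full 7.5×9 rectangle; Taking the union: the regions partially overlap (shared area 54.08 mm²), so overlapping operands fuse into one piece — 1 connected region. Overall, the cross-section is a single solid region. The nearest boundary edge runs (9.56, 8.85)→(11.06, 8.39); distance from the point to it = 0.86 mm. The point is inside the cross-section, 0.86 mm from the nearest boundary — within the 1.2 mm shell band (3 × 0.4).

shell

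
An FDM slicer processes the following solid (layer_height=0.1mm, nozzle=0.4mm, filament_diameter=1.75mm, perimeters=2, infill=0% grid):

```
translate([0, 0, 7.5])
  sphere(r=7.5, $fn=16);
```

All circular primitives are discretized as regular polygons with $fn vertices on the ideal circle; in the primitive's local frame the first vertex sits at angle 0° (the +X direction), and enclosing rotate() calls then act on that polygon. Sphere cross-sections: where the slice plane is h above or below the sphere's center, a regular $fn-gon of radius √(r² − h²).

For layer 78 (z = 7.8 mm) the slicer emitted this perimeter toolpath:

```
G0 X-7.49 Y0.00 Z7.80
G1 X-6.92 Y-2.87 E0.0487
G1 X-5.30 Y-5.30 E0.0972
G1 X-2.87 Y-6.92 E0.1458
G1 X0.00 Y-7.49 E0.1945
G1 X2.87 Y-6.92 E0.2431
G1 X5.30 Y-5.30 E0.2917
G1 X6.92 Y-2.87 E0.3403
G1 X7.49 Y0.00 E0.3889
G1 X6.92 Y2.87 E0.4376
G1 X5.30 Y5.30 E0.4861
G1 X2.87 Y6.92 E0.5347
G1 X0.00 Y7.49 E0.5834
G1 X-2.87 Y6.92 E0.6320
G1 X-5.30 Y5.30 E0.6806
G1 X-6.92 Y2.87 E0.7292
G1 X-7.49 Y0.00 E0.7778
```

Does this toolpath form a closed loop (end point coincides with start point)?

yes

Start point (G0): (-7.49, 0.00). End point (last G1): the path returns to the start — closed.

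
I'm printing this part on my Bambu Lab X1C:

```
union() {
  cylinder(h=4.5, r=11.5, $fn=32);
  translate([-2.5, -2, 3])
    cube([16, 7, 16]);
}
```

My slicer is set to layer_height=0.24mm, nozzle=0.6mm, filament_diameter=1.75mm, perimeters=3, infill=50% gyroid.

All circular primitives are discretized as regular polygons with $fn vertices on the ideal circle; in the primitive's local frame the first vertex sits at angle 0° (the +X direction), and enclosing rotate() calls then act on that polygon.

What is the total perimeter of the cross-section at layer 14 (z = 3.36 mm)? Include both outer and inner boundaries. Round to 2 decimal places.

At z = 3.36 mm: the r=11.5 cylinder contributes a regular 32-gon of circumradius 11.5 (perimeter = 2·32·11.500·sin(180°/32) = 72.14 mm); the cube at (-2.5, -2) is present — its section is the full 16×7 rectangle (perimeter 46.00 mm); Taking the union: the regions partially overlap (shared area 95.75 mm²), so the edge portions inside another operand are dropped and the merged outline is re-measured after clipping — boundary = 77.34 mm. Overall, the cross-section is a single solid region. Total boundary length (outer) = 77.34 mm.

77.34 mm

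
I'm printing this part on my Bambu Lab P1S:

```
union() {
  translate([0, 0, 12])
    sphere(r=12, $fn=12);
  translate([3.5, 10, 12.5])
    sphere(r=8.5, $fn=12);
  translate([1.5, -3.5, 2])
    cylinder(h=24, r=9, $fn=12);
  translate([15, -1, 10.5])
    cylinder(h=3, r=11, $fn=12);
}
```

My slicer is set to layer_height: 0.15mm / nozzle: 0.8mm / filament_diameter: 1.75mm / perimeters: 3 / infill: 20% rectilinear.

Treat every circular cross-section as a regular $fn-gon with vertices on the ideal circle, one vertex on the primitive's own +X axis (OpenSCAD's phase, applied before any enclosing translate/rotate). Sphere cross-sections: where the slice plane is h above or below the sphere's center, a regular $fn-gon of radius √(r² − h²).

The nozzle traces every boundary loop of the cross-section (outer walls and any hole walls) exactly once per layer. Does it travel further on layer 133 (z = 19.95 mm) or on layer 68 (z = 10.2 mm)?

layer 68 (z = 10.2 mm)

Layer 133 (z = 19.95): the r=12 sphere slices to a regular 12-gon of circumradius 8.989 (√(r²−h²) with h=7.95 from center) (perimeter = 2·12·8.989·sin(180°/12) = 55.83 mm); the r=8.5 sphere at (3.5, 10) contributes a regular 12-gon of circumradius √(8.5²−7.45²) = 4.092 (perimeter = 2·12·4.092·sin(180°/12) = 25.42 mm); the r=9 cylinder at (1.5, -3.5) gives a regular 12-gon of circumradius 9 (constant along its height) (perimeter = 2·12·9.000·sin(180°/12) = 55.90 mm); the cylinder at (15, -1) is not intersected at this z (z outside [10.5, 13.5]); Taking the union: the regions partially overlap (shared area 186.00 mm²), so the edge portions inside another operand are dropped and the merged outline is re-measured after clipping — boundary = 74.93 mm. So its perimeter = 74.93 mm. Layer 68 (z = 10.2): the r=12 sphere slices to a regular 12-gon of circumradius 11.864 (√(r²−h²) with h=1.8 from center) (perimeter = 2·12·11.864·sin(180°/12) = 73.70 mm); the r=8.5 sphere at (3.5, 10) contributes a regular 12-gon of circumradius √(8.5²−2.3²) = 8.183 (perimeter = 2·12·8.183·sin(180°/12) = 50.83 mm); the r=9 cylinder at (1.5, -3.5) contributes a regular 12-gon of circumradius 9 (perimeter = 2·12·9.000·sin(180°/12) = 55.90 mm); the cylinder at (15, -1) does not reach this height (z outside [10.5, 13.5]); Merging all regions: the regions partially overlap (shared area 333.57 mm²), so the edge portions inside another operand are dropped and the merged outline is re-measured after clipping — boundary = 86.86 mm. So its perimeter = 86.86 mm. Layer 68 is larger (86.86 vs 74.93 mm).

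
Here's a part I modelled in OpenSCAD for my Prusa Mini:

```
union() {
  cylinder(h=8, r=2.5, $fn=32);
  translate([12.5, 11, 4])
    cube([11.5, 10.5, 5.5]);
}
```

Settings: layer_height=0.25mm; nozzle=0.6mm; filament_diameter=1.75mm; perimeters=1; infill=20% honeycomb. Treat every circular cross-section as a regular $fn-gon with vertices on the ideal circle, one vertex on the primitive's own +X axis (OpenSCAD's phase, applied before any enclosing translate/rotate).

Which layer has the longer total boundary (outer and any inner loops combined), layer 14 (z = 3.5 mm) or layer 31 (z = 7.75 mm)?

Layer 14 (z = 3.5): the cylinder: section is a regular 32-gon, circumradius r=2.5 (perimeter = 2·32·2.500·sin(180°/32) = 15.68 mm); the cube at (12.5, 11) is not intersected at this z (z outside [4, 9.5]); Combining (union): only the r=2.5 cylinder is present, so the union is just that shape — boundary = 15.68 mm. So its perimeter = 15.68 mm. Layer 31 (z = 7.75): the cylinder: section is a regular 32-gon, circumradius r=2.5 (perimeter = 2·32·2.500·sin(180°/32) = 15.68 mm); the cube at (12.5, 11) (footprint 11.5×10.5) is included at this height (perimeter 44.00 mm); Merging all regions: the 2 present regions are separate (no shared area or edge), so areas and boundary lengths simply add and each stays a separate island — boundary = 59.68 mm. So its perimeter = 59.68 mm. Layer 31 is larger (59.68 vs 15.68 mm).

layer 31 (z = 7.75 mm)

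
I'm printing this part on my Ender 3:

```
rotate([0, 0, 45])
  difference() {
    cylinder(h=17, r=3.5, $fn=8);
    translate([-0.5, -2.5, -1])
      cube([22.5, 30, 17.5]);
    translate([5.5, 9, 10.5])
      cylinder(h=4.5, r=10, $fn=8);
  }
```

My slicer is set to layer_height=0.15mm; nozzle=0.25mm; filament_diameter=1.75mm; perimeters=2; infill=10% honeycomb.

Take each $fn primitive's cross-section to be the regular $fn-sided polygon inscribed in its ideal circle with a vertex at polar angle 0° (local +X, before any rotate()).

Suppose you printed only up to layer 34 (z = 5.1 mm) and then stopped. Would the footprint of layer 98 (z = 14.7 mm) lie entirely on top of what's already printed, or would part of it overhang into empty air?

Compare the two slices. At z = 5.1: the cylinder: section is a regular 8-gon, circumradius r=3.5 (area = (8/2)·3.500²·sin(360°/8) = 34.65 mm²); the cube at (-0.5, -2.5) is present — its section is the full 22.5×30 rectangle (area 675.00 mm²); the cylinder at (5.5, 9) is not intersected at this z (z outside [10.5, 15]); After the difference (first − rest): starting from the r=3.5 cylinder (34.65 mm²), the 22.5×30 cube at (-0.5, -2.5) partially overlaps it — only the 19.07 mm² overlap (of its 675.00 mm²) is removed, clipping the outline — area = 15.58 mm²; (whole slice rotated 45° about Z — lengths, areas and connectivity unchanged). At z = 14.7: the cylinder: section is a regular 8-gon, circumradius r=3.5 (area = (8/2)·3.500²·sin(360°/8) = 34.65 mm²); the cube at (-0.5, -2.5) (footprint 22.5×30) is included at this height (area 675.00 mm²); the cylinder at (5.5, 9): section is a regular 8-gon, circumradius r=10 (area = (8/2)·10.000²·sin(360°/8) = 282.84 mm²); Subtracting the remaining from the first: starting from the r=3.5 cylinder (34.65 mm²), the 22.5×30 cube at (-0.5, -2.5) partially overlaps it — only the 19.07 mm² overlap (of its 675.00 mm²) is removed, clipping the outline; the r=10 cylinder at (5.5, 9) partially overlaps it — only the 1.61 mm² overlap (of its 282.84 mm²) is removed, clipping the outline — area = 13.97 mm²; (rotated 45° about Z; rotation is an isometry so areas/perimeters/island counts are preserved). Checking containment: the cross-section at z = 14.7 is a subset of the cross-section at z = 5.1.

entirely on top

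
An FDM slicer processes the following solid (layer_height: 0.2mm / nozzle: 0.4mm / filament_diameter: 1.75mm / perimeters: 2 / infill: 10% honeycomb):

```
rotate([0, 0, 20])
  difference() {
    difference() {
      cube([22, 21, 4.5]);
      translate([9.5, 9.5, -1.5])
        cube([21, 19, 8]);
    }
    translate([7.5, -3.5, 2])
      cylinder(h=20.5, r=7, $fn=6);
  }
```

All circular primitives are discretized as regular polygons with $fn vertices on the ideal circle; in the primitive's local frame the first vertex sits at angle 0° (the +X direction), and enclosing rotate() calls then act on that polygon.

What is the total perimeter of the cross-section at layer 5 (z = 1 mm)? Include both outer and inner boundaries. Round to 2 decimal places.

At z = 1 mm: the cube is present — its section is the full 22×21 rectangle (perimeter 86.00 mm); the 21×19 cube at (9.5, 9.5) contributes its full rectangle (perimeter 80.00 mm); Subtracting the remaining from the first: starting from the 22×21 cube, the 21×19 cube at (9.5, 9.5) partially overlaps it — only the 143.75 mm² overlap (of its 399.00 mm²) is removed, clipping the outline — boundary = 86.00 mm; the cylinder at (7.5, -3.5) is not intersected at this z (z outside [2, 22.5]); Subtracting the remaining from the first: none of the subtracted shapes is present at this height, so that combined region is unchanged — boundary = 86.00 mm; (whole slice rotated 20° about Z — lengths, areas and connectivity unchanged). Overall, the cross-section is a single solid region. Total boundary length (outer) = 86.00 mm.

86.00 mm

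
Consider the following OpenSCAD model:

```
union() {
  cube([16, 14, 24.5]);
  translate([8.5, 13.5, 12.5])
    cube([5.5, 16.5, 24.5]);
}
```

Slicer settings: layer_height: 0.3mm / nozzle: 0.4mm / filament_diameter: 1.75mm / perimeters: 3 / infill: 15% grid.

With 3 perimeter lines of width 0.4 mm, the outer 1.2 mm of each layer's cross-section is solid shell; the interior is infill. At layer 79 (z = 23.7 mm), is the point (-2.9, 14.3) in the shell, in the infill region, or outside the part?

At z = 23.7 mm: the 16×14 cube contributes its full rectangle; the cube at (8.5, 13.5) (footprint 5.5×16.5) is included at this height; Merging all regions: the regions partially overlap (shared area 2.75 mm²), so overlapping operands fuse into one piece — 1 connected region. Overall, the cross-section is a single solid region. The nearest boundary edge runs (0.00, 0.00)→(0.00, 14.00); distance from the point to it = 2.92 mm. The point is not inside any of the regions above, so it lies outside the cross-section (2.92 mm from the nearest boundary).

outside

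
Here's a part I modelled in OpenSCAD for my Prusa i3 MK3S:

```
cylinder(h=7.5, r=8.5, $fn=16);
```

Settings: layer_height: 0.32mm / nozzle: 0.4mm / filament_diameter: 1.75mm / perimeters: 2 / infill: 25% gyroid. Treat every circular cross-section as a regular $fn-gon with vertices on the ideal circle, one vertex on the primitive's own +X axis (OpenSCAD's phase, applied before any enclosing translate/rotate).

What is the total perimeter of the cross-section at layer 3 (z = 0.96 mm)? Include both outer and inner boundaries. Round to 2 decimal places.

At z = 0.96 mm: the r=8.5 cylinder gives a regular 16-gon of circumradius 8.5 (constant along its height) (perimeter = 2·16·8.500·sin(180°/16) = 53.06 mm). Overall, the cross-section is a single solid region. Total boundary length (outer) = 53.06 mm.

53.06 mm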